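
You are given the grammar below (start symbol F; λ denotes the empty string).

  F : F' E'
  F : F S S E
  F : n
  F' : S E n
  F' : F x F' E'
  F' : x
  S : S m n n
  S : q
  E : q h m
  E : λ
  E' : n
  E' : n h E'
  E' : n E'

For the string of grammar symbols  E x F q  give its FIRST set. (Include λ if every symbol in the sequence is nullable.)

{ q, x }

Add FIRST(E)\{λ} = { q }; E is nullable, continue.
x is a terminal; add {x} and stop.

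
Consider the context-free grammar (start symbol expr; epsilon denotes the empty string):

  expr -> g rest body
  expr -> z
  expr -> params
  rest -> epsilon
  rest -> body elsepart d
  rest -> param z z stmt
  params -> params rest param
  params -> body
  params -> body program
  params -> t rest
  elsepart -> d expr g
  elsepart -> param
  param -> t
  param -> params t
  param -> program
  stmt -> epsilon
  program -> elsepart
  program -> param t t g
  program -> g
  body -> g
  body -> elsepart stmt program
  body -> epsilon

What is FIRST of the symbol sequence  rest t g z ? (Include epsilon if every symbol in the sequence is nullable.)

Add FIRST(rest)\{epsilon} = { d, g, t }; rest is nullable, continue.
t is a terminal; add {t} and stop.

{ d, g, t }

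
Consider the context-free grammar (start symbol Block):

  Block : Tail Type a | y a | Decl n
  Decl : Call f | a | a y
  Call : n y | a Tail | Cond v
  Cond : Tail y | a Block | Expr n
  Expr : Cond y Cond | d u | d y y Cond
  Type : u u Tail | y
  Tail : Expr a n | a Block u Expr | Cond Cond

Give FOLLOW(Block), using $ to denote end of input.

{ $, a, d, f, n, u, v, y }

Block is the start symbol, so $ ∈ FOLLOW(Block).
In Cond : a Block: Block is at the end, add FOLLOW(Cond) = { a, d, f, n, u, v, y }.
In Tail : a Block u Expr: add FIRST(u Expr) = { u }.
Union: FOLLOW(Block) = { $, a, d, f, n, u, v, y }.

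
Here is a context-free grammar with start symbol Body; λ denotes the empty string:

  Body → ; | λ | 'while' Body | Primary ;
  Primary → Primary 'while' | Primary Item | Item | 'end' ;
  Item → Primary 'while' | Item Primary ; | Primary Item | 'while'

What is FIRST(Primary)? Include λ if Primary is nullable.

From Primary → Primary 'while': add FIRST(Primary) = { 'end', 'while' }.
From Primary → Primary Item: add FIRST(Primary) = { 'end', 'while' }.
From Primary → Item: add FIRST(Item) = { 'end', 'while' }.
Primary → 'end' ; contributes {'end'}.
Union: FIRST(Primary) = { 'end', 'while' }.

{ 'end', 'while' }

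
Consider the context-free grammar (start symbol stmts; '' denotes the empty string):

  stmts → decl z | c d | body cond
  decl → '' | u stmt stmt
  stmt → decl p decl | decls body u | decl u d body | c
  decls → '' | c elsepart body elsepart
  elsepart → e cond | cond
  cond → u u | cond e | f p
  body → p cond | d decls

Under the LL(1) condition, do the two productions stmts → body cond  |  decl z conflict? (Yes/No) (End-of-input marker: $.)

FIRST(body cond) = { d, p } and FIRST(decl z) = { u, z }.
The FIRST sets are disjoint and neither alternative is nullable — no conflict.

No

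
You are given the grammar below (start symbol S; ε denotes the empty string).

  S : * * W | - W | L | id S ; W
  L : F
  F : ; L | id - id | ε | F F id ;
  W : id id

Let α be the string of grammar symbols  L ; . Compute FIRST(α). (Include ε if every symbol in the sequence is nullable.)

Add FIRST(L)\{ε} = { ;, id }; L is nullable, continue.
; is a terminal; add {;} and stop.

{ ;, id }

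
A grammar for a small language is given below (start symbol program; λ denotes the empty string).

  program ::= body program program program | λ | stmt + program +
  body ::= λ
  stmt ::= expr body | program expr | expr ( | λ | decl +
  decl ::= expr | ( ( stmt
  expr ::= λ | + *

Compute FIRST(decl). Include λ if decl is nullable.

{ (, +, λ }

From decl ::= expr: add FIRST(expr) = { +, λ } (including λ since expr is nullable).
decl ::= ( ( stmt contributes {(}.
Union: FIRST(decl) = { (, +, λ }.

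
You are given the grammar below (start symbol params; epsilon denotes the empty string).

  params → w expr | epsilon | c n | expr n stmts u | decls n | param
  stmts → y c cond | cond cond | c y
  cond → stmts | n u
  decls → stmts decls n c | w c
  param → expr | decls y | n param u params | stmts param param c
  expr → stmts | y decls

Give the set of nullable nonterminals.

Directly nullable (have an epsilon-production): params.
No other nonterminal has a production whose RHS symbols are all nullable.

{ params }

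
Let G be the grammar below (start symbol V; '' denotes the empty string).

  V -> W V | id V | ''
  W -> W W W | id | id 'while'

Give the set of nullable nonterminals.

{ V }

Directly nullable (have an ''-production): V.
No other nonterminal has a production whose RHS symbols are all nullable.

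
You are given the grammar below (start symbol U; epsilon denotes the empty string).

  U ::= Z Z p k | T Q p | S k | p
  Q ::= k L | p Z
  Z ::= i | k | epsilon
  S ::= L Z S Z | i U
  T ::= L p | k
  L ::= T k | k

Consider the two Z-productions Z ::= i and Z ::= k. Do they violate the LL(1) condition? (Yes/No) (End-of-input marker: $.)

FIRST(i) = { i } and FIRST(k) = { k }.
The FIRST sets are disjoint and neither alternative is nullable — no conflict.

No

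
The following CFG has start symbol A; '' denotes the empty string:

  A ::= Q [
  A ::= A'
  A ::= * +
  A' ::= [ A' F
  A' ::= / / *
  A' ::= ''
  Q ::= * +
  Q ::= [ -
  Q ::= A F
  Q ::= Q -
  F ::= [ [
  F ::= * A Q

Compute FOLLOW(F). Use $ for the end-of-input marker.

{ $, *, -, /, [ }

In A' ::= [ A' F: F is at the end, add FOLLOW(A') = { $, *, /, [ }.
In Q ::= A F: F is at the end, add FOLLOW(Q) = { $, *, -, /, [ }.
Union: FOLLOW(F) = { $, *, -, /, [ }.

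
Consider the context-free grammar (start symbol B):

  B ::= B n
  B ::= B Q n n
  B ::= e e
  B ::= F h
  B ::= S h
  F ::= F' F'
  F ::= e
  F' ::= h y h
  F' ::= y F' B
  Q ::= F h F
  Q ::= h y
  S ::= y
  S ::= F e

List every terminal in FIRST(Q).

{ e, h, y }

From Q ::= F h F: add FIRST(F) = { e, h, y }.
Q ::= h y contributes {h}.
Union: FIRST(Q) = { e, h, y }.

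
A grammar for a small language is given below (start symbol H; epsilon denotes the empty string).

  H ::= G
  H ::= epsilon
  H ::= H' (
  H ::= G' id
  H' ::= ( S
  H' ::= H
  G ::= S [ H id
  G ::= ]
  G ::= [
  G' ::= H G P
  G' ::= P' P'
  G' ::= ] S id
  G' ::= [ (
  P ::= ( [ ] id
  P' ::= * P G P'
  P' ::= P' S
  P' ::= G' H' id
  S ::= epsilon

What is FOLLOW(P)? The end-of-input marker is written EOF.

{ (, *, [, ], id }

In G' ::= H G P: P is at the end, add FOLLOW(G') = { (, *, [, ], id }.
In P' ::= * P G P': add FIRST(G P') = { [, ] }.
Union: FOLLOW(P) = { (, *, [, ], id }.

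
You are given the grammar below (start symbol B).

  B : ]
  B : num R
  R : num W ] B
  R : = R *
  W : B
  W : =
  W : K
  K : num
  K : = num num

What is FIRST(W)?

{ =, ], num }

From W : B: add FIRST(B) = { ], num }.
W : = contributes {=}.
From W : K: add FIRST(K) = { =, num }.
Union: FIRST(W) = { =, ], num }.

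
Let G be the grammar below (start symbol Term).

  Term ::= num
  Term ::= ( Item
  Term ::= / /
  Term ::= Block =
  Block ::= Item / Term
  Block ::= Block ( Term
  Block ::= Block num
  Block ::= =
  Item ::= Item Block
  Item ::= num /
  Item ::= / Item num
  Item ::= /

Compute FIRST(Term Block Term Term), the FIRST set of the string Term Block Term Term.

{ (, /, =, num }

Add FIRST(Term) = { (, /, =, num }; Term is not nullable, stop.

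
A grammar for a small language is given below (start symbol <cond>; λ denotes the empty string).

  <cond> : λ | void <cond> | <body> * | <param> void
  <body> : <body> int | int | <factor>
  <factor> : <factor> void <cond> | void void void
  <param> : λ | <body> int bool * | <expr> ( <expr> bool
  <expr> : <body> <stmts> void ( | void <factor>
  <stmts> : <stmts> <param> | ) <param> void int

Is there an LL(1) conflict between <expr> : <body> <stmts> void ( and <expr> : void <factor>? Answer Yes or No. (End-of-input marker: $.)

FIRST(<body> <stmts> void () = { int, void } and FIRST(void <factor>) = { void }.
Both contain void, so the two alternatives are not disjoint — LL(1) conflict.

Yes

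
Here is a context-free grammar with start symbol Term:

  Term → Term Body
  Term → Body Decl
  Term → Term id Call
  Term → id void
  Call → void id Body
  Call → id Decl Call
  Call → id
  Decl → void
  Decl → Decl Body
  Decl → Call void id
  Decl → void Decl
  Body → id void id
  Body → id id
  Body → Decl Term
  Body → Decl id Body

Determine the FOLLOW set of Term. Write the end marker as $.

{ $, id, void }

Term is the start symbol, so $ ∈ FOLLOW(Term).
In Term → Term Body: add FIRST(Body) = { id, void }.
In Term → Term id Call: add FIRST(id Call) = { id }.
In Body → Decl Term: Term is at the end, add FOLLOW(Body) = { $, id, void }.
Union: FOLLOW(Term) = { $, id, void }.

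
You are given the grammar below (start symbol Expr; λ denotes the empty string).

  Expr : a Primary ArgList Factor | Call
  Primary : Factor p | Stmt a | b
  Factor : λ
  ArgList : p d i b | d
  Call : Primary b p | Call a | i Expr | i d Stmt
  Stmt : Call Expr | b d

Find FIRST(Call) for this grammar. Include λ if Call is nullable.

From Call : Primary b p: add FIRST(Primary) = { b, i, p }.
From Call : Call a: add FIRST(Call) = { b, i, p }.
Call : i Expr contributes {i}.
Call : i d Stmt contributes {i}.
Union: FIRST(Call) = { b, i, p }.

{ b, i, p }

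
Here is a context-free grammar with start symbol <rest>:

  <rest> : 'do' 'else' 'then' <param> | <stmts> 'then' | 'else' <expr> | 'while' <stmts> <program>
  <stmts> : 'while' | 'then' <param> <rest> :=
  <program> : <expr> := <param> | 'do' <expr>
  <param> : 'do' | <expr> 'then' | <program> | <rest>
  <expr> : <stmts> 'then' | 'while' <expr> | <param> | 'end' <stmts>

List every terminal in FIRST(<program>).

From <program> : <expr> := <param>: add FIRST(<expr>) = { 'do', 'else', 'end', 'then', 'while' }.
<program> : 'do' <expr> contributes {'do'}.
Union: FIRST(<program>) = { 'do', 'else', 'end', 'then', 'while' }.

{ 'do', 'else', 'end', 'then', 'while' }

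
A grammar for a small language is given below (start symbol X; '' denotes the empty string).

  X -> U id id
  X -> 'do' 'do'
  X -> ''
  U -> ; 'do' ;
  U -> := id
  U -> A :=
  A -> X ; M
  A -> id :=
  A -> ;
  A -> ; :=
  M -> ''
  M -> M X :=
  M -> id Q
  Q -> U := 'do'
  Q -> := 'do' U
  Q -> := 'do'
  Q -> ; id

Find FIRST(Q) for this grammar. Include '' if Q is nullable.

From Q -> U := 'do': add FIRST(U) = { 'do', :=, ;, id }.
Q -> := 'do' U contributes {:=}.
Q -> := 'do' contributes {:=}.
Q -> ; id contributes {;}.
Union: FIRST(Q) = { 'do', :=, ;, id }.

{ 'do', :=, ;, id }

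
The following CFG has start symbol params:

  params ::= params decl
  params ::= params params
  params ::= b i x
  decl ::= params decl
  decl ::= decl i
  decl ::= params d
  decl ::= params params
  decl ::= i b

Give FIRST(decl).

{ b, i }

From decl ::= params decl: add FIRST(params) = { b }.
From decl ::= decl i: add FIRST(decl) = { b, i }.
From decl ::= params d: add FIRST(params) = { b }.
From decl ::= params params: add FIRST(params) = { b }.
decl ::= i b contributes {i}.
Union: FIRST(decl) = { b, i }.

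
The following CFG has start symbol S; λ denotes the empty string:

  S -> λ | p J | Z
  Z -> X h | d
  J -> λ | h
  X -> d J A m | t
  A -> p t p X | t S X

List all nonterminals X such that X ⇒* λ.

{ J, S }

Directly nullable (have an λ-production): S, J.
No other nonterminal has a production whose RHS symbols are all nullable.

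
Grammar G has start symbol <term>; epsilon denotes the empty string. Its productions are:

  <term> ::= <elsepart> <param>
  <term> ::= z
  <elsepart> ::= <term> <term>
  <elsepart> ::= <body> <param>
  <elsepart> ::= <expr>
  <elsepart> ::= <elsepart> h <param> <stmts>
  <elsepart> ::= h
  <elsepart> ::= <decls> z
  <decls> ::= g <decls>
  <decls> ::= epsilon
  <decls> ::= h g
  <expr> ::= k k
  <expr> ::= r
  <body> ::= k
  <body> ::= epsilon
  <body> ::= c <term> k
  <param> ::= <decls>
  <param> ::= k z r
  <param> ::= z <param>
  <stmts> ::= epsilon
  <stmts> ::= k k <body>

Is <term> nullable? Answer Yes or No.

<term> ::= <elsepart> <param> and each of <elsepart>, <param> is nullable, so <term> ⇒* epsilon.

Yes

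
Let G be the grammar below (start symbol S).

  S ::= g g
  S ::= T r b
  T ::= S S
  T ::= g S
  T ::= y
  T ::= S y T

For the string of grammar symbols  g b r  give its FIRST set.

{ g }

g is a terminal; add {g} and stop.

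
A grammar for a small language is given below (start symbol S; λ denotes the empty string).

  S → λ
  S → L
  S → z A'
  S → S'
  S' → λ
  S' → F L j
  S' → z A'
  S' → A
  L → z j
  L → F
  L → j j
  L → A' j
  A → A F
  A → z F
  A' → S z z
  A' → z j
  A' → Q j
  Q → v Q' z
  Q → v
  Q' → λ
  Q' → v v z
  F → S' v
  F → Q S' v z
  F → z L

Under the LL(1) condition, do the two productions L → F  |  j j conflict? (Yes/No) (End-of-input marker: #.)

No

FIRST(F) = { v, z } and FIRST(j j) = { j }.
The FIRST sets are disjoint and neither alternative is nullable — no conflict.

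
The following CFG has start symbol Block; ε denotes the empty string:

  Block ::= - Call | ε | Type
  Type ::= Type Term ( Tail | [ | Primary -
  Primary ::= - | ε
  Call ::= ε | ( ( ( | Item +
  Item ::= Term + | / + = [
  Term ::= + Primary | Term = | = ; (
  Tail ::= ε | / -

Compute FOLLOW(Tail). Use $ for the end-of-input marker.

{ $, +, = }

In Type ::= Type Term ( Tail: Tail is at the end, add FOLLOW(Type) = { $, +, = }.
Union: FOLLOW(Tail) = { $, +, = }.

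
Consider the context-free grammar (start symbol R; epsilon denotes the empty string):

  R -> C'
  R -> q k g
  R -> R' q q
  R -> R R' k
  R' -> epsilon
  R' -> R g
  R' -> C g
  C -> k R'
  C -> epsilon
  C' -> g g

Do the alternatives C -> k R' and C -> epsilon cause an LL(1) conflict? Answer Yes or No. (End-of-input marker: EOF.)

FIRST(k R') = { k } and FIRST(epsilon) = { epsilon }.
The second is nullable but FOLLOW(C) = { g } is disjoint from FIRST of the first.

No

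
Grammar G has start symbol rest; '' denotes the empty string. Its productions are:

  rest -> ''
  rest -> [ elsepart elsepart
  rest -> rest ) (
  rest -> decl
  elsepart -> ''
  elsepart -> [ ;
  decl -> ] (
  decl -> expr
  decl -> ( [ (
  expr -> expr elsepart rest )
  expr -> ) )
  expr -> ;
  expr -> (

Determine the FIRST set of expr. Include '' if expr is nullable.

{ (, ), ; }

From expr -> expr elsepart rest ): add FIRST(expr) = { (, ), ; }.
expr -> ) ) contributes {)}.
expr -> ; contributes {;}.
expr -> ( contributes {(}.
Union: FIRST(expr) = { (, ), ; }.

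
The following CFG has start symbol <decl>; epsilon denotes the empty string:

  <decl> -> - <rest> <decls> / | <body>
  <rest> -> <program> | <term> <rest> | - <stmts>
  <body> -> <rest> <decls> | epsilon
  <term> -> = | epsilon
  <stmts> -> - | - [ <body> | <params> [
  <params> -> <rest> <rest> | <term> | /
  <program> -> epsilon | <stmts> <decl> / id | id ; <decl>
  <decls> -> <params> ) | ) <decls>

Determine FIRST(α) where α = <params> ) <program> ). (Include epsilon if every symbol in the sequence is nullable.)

{ ), -, /, =, [, id }

Add FIRST(<params>)\{epsilon} = { -, /, =, [, id }; <params> is nullable, continue.
) is a terminal; add {)} and stop.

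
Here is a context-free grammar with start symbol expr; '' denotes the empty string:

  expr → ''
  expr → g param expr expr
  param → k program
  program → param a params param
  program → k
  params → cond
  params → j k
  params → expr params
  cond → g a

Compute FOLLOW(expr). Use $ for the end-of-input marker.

{ $, g, j }

expr is the start symbol, so $ ∈ FOLLOW(expr).
In expr → g param expr expr: add FIRST(expr)\{''} = { g }.
  Since expr is nullable, also add FOLLOW(expr) = { $, g, j }.
In expr → g param expr expr: expr is at the end, add FOLLOW(expr) = { $, g, j }.
In params → expr params: add FIRST(params) = { g, j }.
Union: FOLLOW(expr) = { $, g, j }.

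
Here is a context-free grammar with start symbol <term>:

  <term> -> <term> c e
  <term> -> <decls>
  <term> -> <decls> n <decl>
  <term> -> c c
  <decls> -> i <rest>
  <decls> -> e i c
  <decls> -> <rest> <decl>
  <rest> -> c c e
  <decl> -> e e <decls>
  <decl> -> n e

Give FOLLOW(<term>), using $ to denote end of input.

<term> is the start symbol, so $ ∈ FOLLOW(<term>).
In <term> -> <term> c e: add FIRST(c e) = { c }.
Union: FOLLOW(<term>) = { $, c }.

{ $, c }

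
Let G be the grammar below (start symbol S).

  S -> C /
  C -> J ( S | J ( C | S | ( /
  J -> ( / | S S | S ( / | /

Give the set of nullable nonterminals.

No nonterminal has an empty production or an RHS whose symbols are all nullable.

{ } (none)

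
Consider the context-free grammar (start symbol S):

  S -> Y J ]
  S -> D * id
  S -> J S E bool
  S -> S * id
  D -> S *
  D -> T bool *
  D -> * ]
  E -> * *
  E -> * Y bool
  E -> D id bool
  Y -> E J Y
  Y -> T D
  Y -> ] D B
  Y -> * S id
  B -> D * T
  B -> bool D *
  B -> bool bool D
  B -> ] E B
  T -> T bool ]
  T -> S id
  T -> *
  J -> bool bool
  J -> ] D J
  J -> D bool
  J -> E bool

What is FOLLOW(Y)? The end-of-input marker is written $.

In S -> Y J ]: add FIRST(J ]) = { *, ], bool }.
In E -> * Y bool: add FIRST(bool) = { bool }.
In Y -> E J Y: Y is at the end, add FOLLOW(Y) = { *, ], bool }.
Union: FOLLOW(Y) = { *, ], bool }.

{ *, ], bool }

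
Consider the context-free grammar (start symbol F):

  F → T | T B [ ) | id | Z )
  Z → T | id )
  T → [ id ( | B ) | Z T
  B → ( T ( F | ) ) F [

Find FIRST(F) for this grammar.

{ (, ), [, id }

From F → T: add FIRST(T) = { (, ), [, id }.
From F → T B [ ): add FIRST(T) = { (, ), [, id }.
F → id contributes {id}.
From F → Z ): add FIRST(Z) = { (, ), [, id }.
Union: FIRST(F) = { (, ), [, id }.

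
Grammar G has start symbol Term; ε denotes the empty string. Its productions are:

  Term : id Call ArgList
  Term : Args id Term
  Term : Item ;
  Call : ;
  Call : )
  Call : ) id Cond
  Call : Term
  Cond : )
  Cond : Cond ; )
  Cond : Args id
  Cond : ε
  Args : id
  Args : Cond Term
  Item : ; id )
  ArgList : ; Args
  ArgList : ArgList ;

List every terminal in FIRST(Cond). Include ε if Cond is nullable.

Cond : ) contributes {)}.
From Cond : Cond ; ): Cond nullable, take FIRST(Cond) ∪ {;} = { ), ;, id }.
From Cond : Args id: add FIRST(Args) = { ), ;, id }.
Cond : ε contributes ε.
Union: FIRST(Cond) = { ), ;, id, ε }.

{ ), ;, id, ε }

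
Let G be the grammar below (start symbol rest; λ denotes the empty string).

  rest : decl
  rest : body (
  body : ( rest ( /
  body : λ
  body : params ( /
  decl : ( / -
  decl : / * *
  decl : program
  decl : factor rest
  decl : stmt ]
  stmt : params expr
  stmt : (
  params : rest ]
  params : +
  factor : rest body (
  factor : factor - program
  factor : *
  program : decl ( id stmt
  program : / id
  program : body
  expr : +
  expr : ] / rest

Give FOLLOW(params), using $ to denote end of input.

In body : params ( /: add FIRST(( /) = { ( }.
In stmt : params expr: add FIRST(expr) = { +, ] }.
Union: FOLLOW(params) = { (, +, ] }.

{ (, +, ] }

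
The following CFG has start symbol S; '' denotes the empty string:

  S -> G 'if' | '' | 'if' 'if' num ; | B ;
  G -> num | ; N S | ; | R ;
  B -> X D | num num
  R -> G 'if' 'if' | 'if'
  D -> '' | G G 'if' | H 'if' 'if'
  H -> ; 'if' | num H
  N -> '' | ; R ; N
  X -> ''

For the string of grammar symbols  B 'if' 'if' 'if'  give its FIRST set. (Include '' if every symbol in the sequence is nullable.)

Add FIRST(B)\{''} = { 'if', ;, num }; B is nullable, continue.
'if' is a terminal; add {'if'} and stop.

{ 'if', ;, num }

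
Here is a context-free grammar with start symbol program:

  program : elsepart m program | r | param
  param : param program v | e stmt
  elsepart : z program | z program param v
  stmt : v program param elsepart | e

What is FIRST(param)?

From param : param program v: add FIRST(param) = { e }.
param : e stmt contributes {e}.
Union: FIRST(param) = { e }.

{ e }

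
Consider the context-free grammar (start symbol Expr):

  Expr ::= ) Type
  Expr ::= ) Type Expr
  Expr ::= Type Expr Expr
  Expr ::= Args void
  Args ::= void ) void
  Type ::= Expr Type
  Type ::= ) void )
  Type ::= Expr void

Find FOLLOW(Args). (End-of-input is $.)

{ void }

In Expr ::= Args void: add FIRST(void) = { void }.
Union: FOLLOW(Args) = { void }.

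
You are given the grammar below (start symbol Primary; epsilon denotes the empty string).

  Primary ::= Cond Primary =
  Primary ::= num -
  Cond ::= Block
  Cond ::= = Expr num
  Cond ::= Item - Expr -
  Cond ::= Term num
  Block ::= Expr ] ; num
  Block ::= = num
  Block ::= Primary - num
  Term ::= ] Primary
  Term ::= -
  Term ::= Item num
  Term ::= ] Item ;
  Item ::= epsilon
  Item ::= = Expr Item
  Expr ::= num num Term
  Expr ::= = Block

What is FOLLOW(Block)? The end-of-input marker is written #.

{ -, ;, =, ], num }

In Cond ::= Block: Block is at the end, add FOLLOW(Cond) = { -, =, ], num }.
In Expr ::= = Block: Block is at the end, add FOLLOW(Expr) = { -, ;, =, ], num }.
Union: FOLLOW(Block) = { -, ;, =, ], num }.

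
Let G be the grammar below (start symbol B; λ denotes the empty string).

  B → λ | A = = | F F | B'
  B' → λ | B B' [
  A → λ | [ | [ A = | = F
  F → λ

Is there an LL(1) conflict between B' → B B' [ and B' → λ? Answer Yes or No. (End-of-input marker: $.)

Yes

FIRST(B B' [) = { =, [ } and FIRST(λ) = { λ }.
The second alternative is nullable and FOLLOW(B') = { $, =, [ } shares = with FIRST of the first — conflict.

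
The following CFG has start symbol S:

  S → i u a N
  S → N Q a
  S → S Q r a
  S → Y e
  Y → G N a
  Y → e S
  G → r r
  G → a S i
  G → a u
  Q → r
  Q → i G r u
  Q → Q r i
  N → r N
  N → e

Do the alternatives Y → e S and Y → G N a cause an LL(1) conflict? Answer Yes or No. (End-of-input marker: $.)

FIRST(e S) = { e } and FIRST(G N a) = { a, r }.
The FIRST sets are disjoint and neither alternative is nullable — no conflict.

No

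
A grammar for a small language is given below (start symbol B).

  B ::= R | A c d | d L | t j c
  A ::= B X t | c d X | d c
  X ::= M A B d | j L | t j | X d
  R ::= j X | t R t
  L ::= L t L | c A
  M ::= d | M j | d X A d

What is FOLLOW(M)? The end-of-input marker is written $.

In X ::= M A B d: add FIRST(A B d) = { c, d, j, t }.
In M ::= M j: add FIRST(j) = { j }.
Union: FOLLOW(M) = { c, d, j, t }.

{ c, d, j, t }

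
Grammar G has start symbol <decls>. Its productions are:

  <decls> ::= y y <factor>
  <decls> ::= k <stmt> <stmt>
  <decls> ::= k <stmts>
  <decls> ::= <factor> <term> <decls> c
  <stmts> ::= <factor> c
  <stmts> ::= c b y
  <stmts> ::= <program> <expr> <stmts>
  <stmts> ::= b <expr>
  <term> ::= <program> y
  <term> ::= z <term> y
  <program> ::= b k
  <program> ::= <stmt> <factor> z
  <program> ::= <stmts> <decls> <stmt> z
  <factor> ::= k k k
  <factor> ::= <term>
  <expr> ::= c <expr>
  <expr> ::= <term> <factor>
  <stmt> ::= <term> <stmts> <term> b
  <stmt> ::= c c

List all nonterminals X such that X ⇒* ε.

No nonterminal has an empty production or an RHS whose symbols are all nullable.

{ } (none)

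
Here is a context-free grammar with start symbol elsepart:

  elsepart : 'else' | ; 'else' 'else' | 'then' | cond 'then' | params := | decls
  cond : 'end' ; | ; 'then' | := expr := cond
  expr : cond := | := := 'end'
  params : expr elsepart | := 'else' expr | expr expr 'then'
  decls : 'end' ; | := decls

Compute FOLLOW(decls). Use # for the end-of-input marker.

{ #, := }

In elsepart : decls: decls is at the end, add FOLLOW(elsepart) = { #, := }.
In decls : := decls: decls is at the end, add FOLLOW(decls) = { #, := }.
Union: FOLLOW(decls) = { #, := }.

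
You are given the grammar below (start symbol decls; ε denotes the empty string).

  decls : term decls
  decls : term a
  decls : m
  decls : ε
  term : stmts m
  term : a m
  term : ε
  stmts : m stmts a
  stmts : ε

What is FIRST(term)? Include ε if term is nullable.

From term : stmts m: stmts nullable, take FIRST(stmts) ∪ {m} = { m }.
term : a m contributes {a}.
term : ε contributes ε.
Union: FIRST(term) = { a, m, ε }.

{ a, m, ε }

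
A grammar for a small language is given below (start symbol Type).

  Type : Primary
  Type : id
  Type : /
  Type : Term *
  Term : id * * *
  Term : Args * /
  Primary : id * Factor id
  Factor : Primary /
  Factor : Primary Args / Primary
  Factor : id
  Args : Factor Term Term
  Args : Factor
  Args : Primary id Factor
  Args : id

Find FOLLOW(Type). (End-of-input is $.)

Type is the start symbol, so $ ∈ FOLLOW(Type).
Union: FOLLOW(Type) = { $ }.

{ $ }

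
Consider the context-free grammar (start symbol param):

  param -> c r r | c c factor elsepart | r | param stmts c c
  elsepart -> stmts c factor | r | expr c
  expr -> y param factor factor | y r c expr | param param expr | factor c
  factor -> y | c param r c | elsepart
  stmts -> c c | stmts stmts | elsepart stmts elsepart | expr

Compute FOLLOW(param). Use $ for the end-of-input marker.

param is the start symbol, so $ ∈ FOLLOW(param).
In param -> param stmts c c: add FIRST(stmts c c) = { c, r, y }.
In expr -> y param factor factor: add FIRST(factor factor) = { c, r, y }.
In expr -> param param expr: add FIRST(param expr) = { c, r }.
In expr -> param param expr: add FIRST(expr) = { c, r, y }.
In factor -> c param r c: add FIRST(r c) = { r }.
Union: FOLLOW(param) = { $, c, r, y }.

{ $, c, r, y }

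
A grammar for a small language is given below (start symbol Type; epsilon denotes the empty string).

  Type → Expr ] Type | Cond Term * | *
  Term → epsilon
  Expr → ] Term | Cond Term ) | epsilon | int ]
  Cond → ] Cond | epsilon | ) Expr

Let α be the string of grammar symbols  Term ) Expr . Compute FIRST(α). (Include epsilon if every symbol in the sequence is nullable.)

{ ) }

Add FIRST(Term)\{epsilon} = {  }; Term is nullable, continue.
) is a terminal; add {)} and stop.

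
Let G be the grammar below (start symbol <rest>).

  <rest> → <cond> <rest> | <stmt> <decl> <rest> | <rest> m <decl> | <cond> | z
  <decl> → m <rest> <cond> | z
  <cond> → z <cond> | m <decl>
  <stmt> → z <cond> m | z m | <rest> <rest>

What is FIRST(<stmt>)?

<stmt> → z <cond> m contributes {z}.
<stmt> → z m contributes {z}.
From <stmt> → <rest> <rest>: add FIRST(<rest>) = { m, z }.
Union: FIRST(<stmt>) = { m, z }.

{ m, z }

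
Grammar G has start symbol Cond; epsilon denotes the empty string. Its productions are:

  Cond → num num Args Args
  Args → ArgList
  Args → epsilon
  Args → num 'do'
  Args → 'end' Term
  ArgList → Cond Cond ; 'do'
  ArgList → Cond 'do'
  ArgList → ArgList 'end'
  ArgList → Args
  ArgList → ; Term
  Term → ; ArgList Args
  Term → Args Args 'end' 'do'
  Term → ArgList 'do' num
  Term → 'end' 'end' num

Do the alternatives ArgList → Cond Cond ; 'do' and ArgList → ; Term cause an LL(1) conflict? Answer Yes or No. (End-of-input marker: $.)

No

FIRST(Cond Cond ; 'do') = { num } and FIRST(; Term) = { ; }.
The FIRST sets are disjoint and neither alternative is nullable — no conflict.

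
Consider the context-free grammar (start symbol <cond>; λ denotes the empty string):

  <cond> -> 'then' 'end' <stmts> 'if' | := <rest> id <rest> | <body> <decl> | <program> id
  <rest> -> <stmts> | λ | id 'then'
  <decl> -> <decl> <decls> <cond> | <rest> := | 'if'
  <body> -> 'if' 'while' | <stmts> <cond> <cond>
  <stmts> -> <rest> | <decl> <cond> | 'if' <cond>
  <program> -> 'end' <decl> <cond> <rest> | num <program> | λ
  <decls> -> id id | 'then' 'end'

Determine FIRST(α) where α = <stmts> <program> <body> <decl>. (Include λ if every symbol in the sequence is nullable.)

{ 'end', 'if', 'then', :=, id, num }

Add FIRST(<stmts>)\{λ} = { 'if', :=, id }; <stmts> is nullable, continue.
Add FIRST(<program>)\{λ} = { 'end', num }; <program> is nullable, continue.
Add FIRST(<body>) = { 'end', 'if', 'then', :=, id, num }; <body> is not nullable, stop.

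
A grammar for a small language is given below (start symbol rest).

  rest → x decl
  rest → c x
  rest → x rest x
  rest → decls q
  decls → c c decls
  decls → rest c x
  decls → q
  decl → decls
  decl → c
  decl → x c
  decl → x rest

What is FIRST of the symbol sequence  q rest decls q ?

q is a terminal; add {q} and stop.

{ q }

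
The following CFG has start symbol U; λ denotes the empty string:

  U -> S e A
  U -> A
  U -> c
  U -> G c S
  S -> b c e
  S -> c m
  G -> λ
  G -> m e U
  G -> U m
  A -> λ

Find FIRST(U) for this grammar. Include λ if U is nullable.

{ b, c, m, λ }

From U -> S e A: add FIRST(S) = { b, c }.
From U -> A: add FIRST(A) = { λ } (including λ since A is nullable).
U -> c contributes {c}.
From U -> G c S: G nullable, take FIRST(G) ∪ {c} = { b, c, m }.
Union: FIRST(U) = { b, c, m, λ }.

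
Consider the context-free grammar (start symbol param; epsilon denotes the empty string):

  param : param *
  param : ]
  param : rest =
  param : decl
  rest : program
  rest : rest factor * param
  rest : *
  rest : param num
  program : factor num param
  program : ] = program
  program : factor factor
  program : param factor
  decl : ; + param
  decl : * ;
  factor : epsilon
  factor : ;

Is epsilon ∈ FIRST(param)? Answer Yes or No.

Nullable nonterminals: factor, program, rest.
No production of param has an RHS whose symbols are all nullable, so param is not nullable.

No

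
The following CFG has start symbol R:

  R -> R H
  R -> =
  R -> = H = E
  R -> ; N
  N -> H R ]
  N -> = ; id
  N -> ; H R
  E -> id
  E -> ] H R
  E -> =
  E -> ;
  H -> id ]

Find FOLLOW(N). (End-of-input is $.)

In R -> ; N: N is at the end, add FOLLOW(R) = { $, ], id }.
Union: FOLLOW(N) = { $, ], id }.

{ $, ], id }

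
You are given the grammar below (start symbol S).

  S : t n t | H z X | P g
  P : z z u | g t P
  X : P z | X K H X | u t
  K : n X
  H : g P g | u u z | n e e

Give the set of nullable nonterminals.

No nonterminal has an empty production or an RHS whose symbols are all nullable.

{ } (none)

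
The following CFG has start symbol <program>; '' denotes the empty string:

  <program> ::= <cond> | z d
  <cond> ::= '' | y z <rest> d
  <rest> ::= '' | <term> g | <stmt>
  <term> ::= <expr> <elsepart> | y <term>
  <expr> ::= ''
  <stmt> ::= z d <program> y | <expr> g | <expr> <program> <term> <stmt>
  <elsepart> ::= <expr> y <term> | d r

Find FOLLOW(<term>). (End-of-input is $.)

{ d, g, y, z }

In <rest> ::= <term> g: add FIRST(g) = { g }.
In <term> ::= y <term>: <term> is at the end, add FOLLOW(<term>) = { d, g, y, z }.
In <stmt> ::= <expr> <program> <term> <stmt>: add FIRST(<stmt>) = { d, g, y, z }.
In <elsepart> ::= <expr> y <term>: <term> is at the end, add FOLLOW(<elsepart>) = { d, g, y, z }.
Union: FOLLOW(<term>) = { d, g, y, z }.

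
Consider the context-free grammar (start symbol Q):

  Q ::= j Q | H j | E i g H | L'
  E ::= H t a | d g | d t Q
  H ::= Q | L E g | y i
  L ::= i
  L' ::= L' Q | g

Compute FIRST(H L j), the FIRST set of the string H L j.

{ d, g, i, j, y }

Add FIRST(H) = { d, g, i, j, y }; H is not nullable, stop.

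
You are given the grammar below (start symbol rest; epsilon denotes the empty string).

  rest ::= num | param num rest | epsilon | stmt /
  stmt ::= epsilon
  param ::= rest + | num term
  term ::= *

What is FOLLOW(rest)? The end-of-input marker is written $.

{ $, + }

rest is the start symbol, so $ ∈ FOLLOW(rest).
In rest ::= param num rest: rest is at the end, add FOLLOW(rest) = { $, + }.
In param ::= rest +: add FIRST(+) = { + }.
Union: FOLLOW(rest) = { $, + }.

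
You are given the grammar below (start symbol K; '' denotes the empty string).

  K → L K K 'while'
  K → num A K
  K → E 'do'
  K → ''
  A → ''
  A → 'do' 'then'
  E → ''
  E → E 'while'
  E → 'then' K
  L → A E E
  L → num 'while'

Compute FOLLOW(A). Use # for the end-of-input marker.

In K → num A K: add FIRST(K)\{''} = { 'do', 'then', 'while', num }.
  Since K is nullable, also add FOLLOW(K) = { #, 'do', 'then', 'while', num }.
In L → A E E: add FIRST(E E)\{''} = { 'then', 'while' }.
  Since E E is nullable, also add FOLLOW(L) = { 'do', 'then', 'while', num }.
Union: FOLLOW(A) = { #, 'do', 'then', 'while', num }.

{ #, 'do', 'then', 'while', num }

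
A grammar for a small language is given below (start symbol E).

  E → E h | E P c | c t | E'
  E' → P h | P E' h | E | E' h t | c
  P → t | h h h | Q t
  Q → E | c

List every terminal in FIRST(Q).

{ c, h, t }

From Q → E: add FIRST(E) = { c, h, t }.
Q → c contributes {c}.
Union: FIRST(Q) = { c, h, t }.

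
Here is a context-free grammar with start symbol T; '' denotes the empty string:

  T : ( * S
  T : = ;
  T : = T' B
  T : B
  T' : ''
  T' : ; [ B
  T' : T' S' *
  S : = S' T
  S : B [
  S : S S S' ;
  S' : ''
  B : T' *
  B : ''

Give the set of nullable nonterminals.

{ B, S', T, T' }

Directly nullable (have an ''-production): T', S', B.
T : B with every symbol nullable, so T is nullable.
No other nonterminal has a production whose RHS symbols are all nullable.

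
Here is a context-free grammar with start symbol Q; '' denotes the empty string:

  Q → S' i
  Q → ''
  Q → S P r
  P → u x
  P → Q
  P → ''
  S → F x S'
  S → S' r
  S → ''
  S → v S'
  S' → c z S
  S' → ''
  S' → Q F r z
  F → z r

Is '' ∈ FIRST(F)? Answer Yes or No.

Nullable nonterminals: P, Q, S, S'.
No production of F has an RHS whose symbols are all nullable, so F is not nullable.

No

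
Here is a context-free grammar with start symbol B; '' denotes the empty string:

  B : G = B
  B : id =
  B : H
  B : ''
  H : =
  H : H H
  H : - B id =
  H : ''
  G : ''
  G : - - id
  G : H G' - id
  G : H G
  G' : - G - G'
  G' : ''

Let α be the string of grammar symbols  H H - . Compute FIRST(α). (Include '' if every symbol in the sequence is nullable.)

{ -, = }

Add FIRST(H)\{''} = { -, = }; H is nullable, continue.
Add FIRST(H)\{''} = { -, = }; H is nullable, continue.
- is a terminal; add {-} and stop.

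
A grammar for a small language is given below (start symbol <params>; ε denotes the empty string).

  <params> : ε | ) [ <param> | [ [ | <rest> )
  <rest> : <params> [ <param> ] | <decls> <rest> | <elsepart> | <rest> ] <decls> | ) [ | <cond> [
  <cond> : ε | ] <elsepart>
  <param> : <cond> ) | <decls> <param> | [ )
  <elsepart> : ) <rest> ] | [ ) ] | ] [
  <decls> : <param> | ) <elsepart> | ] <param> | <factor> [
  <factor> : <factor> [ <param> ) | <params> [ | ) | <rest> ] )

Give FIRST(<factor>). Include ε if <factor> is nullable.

{ ), [, ] }

From <factor> : <factor> [ <param> ): add FIRST(<factor>) = { ), [, ] }.
From <factor> : <params> [: <params> nullable, take FIRST(<params>) ∪ {[} = { ), [, ] }.
<factor> : ) contributes {)}.
From <factor> : <rest> ] ): add FIRST(<rest>) = { ), [, ] }.
Union: FIRST(<factor>) = { ), [, ] }.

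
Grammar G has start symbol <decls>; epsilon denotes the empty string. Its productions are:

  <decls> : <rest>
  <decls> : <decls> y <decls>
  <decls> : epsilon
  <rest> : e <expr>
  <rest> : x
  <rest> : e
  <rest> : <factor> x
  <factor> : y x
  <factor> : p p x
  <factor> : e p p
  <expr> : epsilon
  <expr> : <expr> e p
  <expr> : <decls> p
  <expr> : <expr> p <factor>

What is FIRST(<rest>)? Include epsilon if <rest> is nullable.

<rest> : e <expr> contributes {e}.
<rest> : x contributes {x}.
<rest> : e contributes {e}.
From <rest> : <factor> x: add FIRST(<factor>) = { e, p, y }.
Union: FIRST(<rest>) = { e, p, x, y }.

{ e, p, x, y }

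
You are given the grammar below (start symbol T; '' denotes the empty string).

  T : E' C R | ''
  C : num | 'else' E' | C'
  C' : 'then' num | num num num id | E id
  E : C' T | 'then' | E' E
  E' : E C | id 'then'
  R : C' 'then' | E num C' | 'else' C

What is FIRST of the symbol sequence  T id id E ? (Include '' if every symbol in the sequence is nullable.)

Add FIRST(T)\{''} = { 'then', id, num }; T is nullable, continue.
id is a terminal; add {id} and stop.

{ 'then', id, num }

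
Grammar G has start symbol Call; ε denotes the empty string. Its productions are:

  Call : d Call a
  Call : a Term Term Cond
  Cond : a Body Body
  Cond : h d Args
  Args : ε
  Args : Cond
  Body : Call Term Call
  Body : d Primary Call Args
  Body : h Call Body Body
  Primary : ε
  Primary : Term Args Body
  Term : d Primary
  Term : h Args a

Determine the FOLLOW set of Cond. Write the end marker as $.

In Call : a Term Term Cond: Cond is at the end, add FOLLOW(Call) = { $, a, d, h }.
In Args : Cond: Cond is at the end, add FOLLOW(Args) = { $, a, d, h }.
Union: FOLLOW(Cond) = { $, a, d, h }.

{ $, a, d, h }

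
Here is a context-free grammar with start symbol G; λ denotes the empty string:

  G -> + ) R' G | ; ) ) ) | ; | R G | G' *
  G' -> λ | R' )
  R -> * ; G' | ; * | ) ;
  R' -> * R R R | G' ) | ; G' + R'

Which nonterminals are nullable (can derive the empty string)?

Directly nullable (have an λ-production): G'.
No other nonterminal has a production whose RHS symbols are all nullable.

{ G' }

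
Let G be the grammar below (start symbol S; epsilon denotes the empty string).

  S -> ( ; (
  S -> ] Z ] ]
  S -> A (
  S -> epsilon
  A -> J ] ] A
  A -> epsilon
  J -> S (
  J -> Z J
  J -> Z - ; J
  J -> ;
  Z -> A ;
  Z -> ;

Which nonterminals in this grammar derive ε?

{ A, S }

Directly nullable (have an epsilon-production): S, A.
No other nonterminal has a production whose RHS symbols are all nullable.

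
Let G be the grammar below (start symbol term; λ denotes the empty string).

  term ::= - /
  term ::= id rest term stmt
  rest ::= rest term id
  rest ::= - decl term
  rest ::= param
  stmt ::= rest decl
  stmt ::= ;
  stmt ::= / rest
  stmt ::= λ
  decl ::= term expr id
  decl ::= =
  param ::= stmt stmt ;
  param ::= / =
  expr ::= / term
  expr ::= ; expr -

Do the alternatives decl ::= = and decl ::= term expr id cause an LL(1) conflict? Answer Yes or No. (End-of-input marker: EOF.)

No

FIRST(=) = { = } and FIRST(term expr id) = { -, id }.
The FIRST sets are disjoint and neither alternative is nullable — no conflict.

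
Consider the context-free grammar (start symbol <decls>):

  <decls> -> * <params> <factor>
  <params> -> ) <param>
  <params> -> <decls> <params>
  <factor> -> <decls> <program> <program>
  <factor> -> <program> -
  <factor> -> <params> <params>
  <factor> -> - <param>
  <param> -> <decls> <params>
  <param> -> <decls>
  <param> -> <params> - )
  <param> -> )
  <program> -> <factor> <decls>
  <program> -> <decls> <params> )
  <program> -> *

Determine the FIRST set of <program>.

From <program> -> <factor> <decls>: add FIRST(<factor>) = { ), *, - }.
From <program> -> <decls> <params> ): add FIRST(<decls>) = { * }.
<program> -> * contributes {*}.
Union: FIRST(<program>) = { ), *, - }.

{ ), *, - }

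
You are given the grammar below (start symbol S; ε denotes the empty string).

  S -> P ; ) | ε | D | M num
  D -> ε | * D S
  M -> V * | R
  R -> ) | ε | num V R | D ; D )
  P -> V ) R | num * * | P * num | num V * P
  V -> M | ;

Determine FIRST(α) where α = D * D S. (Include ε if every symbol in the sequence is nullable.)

Add FIRST(D)\{ε} = { * }; D is nullable, continue.
* is a terminal; add {*} and stop.

{ * }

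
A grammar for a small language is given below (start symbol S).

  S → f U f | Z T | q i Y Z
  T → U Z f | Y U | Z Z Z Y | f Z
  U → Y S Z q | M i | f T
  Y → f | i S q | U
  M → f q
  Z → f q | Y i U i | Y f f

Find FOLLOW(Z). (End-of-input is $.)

{ $, f, i, q }

In S → Z T: add FIRST(T) = { f, i }.
In S → q i Y Z: Z is at the end, add FOLLOW(S) = { $, f, i, q }.
In T → U Z f: add FIRST(f) = { f }.
In T → Z Z Z Y: add FIRST(Z Z Y) = { f, i }.
In T → Z Z Z Y: add FIRST(Z Y) = { f, i }.
In T → Z Z Z Y: add FIRST(Y) = { f, i }.
In T → f Z: Z is at the end, add FOLLOW(T) = { $, f, i, q }.
In U → Y S Z q: add FIRST(q) = { q }.
Union: FOLLOW(Z) = { $, f, i, q }.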